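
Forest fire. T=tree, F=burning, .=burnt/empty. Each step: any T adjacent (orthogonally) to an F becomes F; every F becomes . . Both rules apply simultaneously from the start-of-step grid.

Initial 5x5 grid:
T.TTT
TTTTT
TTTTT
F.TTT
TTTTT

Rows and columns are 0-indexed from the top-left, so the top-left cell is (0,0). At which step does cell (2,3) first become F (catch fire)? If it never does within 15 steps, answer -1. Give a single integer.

Step 1: cell (2,3)='T' (+2 fires, +1 burnt)
Step 2: cell (2,3)='T' (+3 fires, +2 burnt)
Step 3: cell (2,3)='T' (+4 fires, +3 burnt)
Step 4: cell (2,3)='F' (+4 fires, +4 burnt)
  -> target ignites at step 4
Step 5: cell (2,3)='.' (+5 fires, +4 burnt)
Step 6: cell (2,3)='.' (+3 fires, +5 burnt)
Step 7: cell (2,3)='.' (+1 fires, +3 burnt)
Step 8: cell (2,3)='.' (+0 fires, +1 burnt)
  fire out at step 8

4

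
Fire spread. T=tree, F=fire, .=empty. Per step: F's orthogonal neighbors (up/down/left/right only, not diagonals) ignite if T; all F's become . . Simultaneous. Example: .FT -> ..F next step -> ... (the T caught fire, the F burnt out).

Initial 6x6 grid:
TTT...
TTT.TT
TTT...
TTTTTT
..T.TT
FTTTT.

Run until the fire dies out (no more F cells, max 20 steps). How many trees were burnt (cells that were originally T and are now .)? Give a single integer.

Step 1: +1 fires, +1 burnt (F count now 1)
Step 2: +1 fires, +1 burnt (F count now 1)
Step 3: +2 fires, +1 burnt (F count now 2)
Step 4: +2 fires, +2 burnt (F count now 2)
Step 5: +4 fires, +2 burnt (F count now 4)
Step 6: +5 fires, +4 burnt (F count now 5)
Step 7: +4 fires, +5 burnt (F count now 4)
Step 8: +2 fires, +4 burnt (F count now 2)
Step 9: +1 fires, +2 burnt (F count now 1)
Step 10: +0 fires, +1 burnt (F count now 0)
Fire out after step 10
Initially T: 24, now '.': 34
Total burnt (originally-T cells now '.'): 22

Answer: 22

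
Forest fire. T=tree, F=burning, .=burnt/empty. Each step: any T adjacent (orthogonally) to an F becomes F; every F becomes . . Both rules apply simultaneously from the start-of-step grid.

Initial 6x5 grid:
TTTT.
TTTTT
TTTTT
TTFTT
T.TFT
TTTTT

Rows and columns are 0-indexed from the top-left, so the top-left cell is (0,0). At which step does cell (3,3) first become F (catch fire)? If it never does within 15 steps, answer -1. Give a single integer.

Step 1: cell (3,3)='F' (+6 fires, +2 burnt)
  -> target ignites at step 1
Step 2: cell (3,3)='.' (+7 fires, +6 burnt)
Step 3: cell (3,3)='.' (+7 fires, +7 burnt)
Step 4: cell (3,3)='.' (+5 fires, +7 burnt)
Step 5: cell (3,3)='.' (+1 fires, +5 burnt)
Step 6: cell (3,3)='.' (+0 fires, +1 burnt)
  fire out at step 6

1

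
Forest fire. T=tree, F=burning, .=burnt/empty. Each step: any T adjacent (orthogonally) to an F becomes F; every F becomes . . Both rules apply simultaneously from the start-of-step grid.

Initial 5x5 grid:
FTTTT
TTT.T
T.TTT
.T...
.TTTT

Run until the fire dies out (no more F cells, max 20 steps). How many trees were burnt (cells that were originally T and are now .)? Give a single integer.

Answer: 12

Derivation:
Step 1: +2 fires, +1 burnt (F count now 2)
Step 2: +3 fires, +2 burnt (F count now 3)
Step 3: +2 fires, +3 burnt (F count now 2)
Step 4: +2 fires, +2 burnt (F count now 2)
Step 5: +2 fires, +2 burnt (F count now 2)
Step 6: +1 fires, +2 burnt (F count now 1)
Step 7: +0 fires, +1 burnt (F count now 0)
Fire out after step 7
Initially T: 17, now '.': 20
Total burnt (originally-T cells now '.'): 12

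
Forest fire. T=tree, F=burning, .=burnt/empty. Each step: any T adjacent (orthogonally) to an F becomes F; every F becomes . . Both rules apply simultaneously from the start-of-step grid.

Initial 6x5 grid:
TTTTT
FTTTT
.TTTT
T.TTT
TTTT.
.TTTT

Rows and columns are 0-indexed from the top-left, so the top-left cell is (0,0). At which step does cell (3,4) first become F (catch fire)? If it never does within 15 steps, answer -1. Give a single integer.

Step 1: cell (3,4)='T' (+2 fires, +1 burnt)
Step 2: cell (3,4)='T' (+3 fires, +2 burnt)
Step 3: cell (3,4)='T' (+3 fires, +3 burnt)
Step 4: cell (3,4)='T' (+4 fires, +3 burnt)
Step 5: cell (3,4)='T' (+4 fires, +4 burnt)
Step 6: cell (3,4)='F' (+4 fires, +4 burnt)
  -> target ignites at step 6
Step 7: cell (3,4)='.' (+3 fires, +4 burnt)
Step 8: cell (3,4)='.' (+2 fires, +3 burnt)
Step 9: cell (3,4)='.' (+0 fires, +2 burnt)
  fire out at step 9

6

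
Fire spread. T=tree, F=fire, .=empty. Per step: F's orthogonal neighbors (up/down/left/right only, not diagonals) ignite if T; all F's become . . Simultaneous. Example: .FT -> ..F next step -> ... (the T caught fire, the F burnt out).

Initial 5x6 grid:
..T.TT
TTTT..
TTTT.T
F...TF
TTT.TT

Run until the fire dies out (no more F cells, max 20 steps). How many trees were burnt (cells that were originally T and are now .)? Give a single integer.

Answer: 16

Derivation:
Step 1: +5 fires, +2 burnt (F count now 5)
Step 2: +4 fires, +5 burnt (F count now 4)
Step 3: +3 fires, +4 burnt (F count now 3)
Step 4: +2 fires, +3 burnt (F count now 2)
Step 5: +2 fires, +2 burnt (F count now 2)
Step 6: +0 fires, +2 burnt (F count now 0)
Fire out after step 6
Initially T: 18, now '.': 28
Total burnt (originally-T cells now '.'): 16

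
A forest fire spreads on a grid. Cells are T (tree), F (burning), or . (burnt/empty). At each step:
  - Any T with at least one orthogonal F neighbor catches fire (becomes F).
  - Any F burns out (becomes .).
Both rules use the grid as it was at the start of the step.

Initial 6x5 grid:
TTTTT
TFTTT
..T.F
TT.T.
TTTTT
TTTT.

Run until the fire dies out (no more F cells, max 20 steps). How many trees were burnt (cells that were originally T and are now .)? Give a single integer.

Answer: 10

Derivation:
Step 1: +4 fires, +2 burnt (F count now 4)
Step 2: +5 fires, +4 burnt (F count now 5)
Step 3: +1 fires, +5 burnt (F count now 1)
Step 4: +0 fires, +1 burnt (F count now 0)
Fire out after step 4
Initially T: 22, now '.': 18
Total burnt (originally-T cells now '.'): 10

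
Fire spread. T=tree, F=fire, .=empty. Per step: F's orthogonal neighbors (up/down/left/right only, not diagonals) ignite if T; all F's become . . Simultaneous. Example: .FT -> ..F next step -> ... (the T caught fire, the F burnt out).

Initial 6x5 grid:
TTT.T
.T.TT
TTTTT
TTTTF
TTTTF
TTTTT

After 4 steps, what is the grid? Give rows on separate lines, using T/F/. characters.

Step 1: 4 trees catch fire, 2 burn out
  TTT.T
  .T.TT
  TTTTF
  TTTF.
  TTTF.
  TTTTF
Step 2: 5 trees catch fire, 4 burn out
  TTT.T
  .T.TF
  TTTF.
  TTF..
  TTF..
  TTTF.
Step 3: 6 trees catch fire, 5 burn out
  TTT.F
  .T.F.
  TTF..
  TF...
  TF...
  TTF..
Step 4: 4 trees catch fire, 6 burn out
  TTT..
  .T...
  TF...
  F....
  F....
  TF...

TTT..
.T...
TF...
F....
F....
TF...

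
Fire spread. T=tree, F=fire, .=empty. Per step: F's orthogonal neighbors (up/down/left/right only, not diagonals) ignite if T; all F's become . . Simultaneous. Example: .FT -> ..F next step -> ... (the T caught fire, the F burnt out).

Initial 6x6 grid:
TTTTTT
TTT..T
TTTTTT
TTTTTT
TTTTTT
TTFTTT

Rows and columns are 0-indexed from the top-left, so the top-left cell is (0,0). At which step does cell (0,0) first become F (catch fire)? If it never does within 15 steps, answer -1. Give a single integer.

Step 1: cell (0,0)='T' (+3 fires, +1 burnt)
Step 2: cell (0,0)='T' (+5 fires, +3 burnt)
Step 3: cell (0,0)='T' (+6 fires, +5 burnt)
Step 4: cell (0,0)='T' (+6 fires, +6 burnt)
Step 5: cell (0,0)='T' (+5 fires, +6 burnt)
Step 6: cell (0,0)='T' (+4 fires, +5 burnt)
Step 7: cell (0,0)='F' (+3 fires, +4 burnt)
  -> target ignites at step 7
Step 8: cell (0,0)='.' (+1 fires, +3 burnt)
Step 9: cell (0,0)='.' (+0 fires, +1 burnt)
  fire out at step 9

7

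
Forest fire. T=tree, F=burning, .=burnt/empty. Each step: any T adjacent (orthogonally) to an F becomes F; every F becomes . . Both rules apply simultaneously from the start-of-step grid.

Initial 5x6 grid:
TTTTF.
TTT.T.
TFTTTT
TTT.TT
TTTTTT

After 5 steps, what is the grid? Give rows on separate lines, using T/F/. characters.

Step 1: 6 trees catch fire, 2 burn out
  TTTF..
  TFT.F.
  F.FTTT
  TFT.TT
  TTTTTT
Step 2: 9 trees catch fire, 6 burn out
  TFF...
  F.F...
  ...FFT
  F.F.TT
  TFTTTT
Step 3: 5 trees catch fire, 9 burn out
  F.....
  ......
  .....F
  ....FT
  F.FTTT
Step 4: 3 trees catch fire, 5 burn out
  ......
  ......
  ......
  .....F
  ...FFT
Step 5: 1 trees catch fire, 3 burn out
  ......
  ......
  ......
  ......
  .....F

......
......
......
......
.....F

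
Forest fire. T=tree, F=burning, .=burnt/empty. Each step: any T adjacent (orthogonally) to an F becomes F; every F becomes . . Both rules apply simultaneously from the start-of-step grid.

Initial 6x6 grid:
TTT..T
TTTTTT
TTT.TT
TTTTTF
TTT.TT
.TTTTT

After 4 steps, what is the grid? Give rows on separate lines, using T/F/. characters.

Step 1: 3 trees catch fire, 1 burn out
  TTT..T
  TTTTTT
  TTT.TF
  TTTTF.
  TTT.TF
  .TTTTT
Step 2: 5 trees catch fire, 3 burn out
  TTT..T
  TTTTTF
  TTT.F.
  TTTF..
  TTT.F.
  .TTTTF
Step 3: 4 trees catch fire, 5 burn out
  TTT..F
  TTTTF.
  TTT...
  TTF...
  TTT...
  .TTTF.
Step 4: 5 trees catch fire, 4 burn out
  TTT...
  TTTF..
  TTF...
  TF....
  TTF...
  .TTF..

TTT...
TTTF..
TTF...
TF....
TTF...
.TTF..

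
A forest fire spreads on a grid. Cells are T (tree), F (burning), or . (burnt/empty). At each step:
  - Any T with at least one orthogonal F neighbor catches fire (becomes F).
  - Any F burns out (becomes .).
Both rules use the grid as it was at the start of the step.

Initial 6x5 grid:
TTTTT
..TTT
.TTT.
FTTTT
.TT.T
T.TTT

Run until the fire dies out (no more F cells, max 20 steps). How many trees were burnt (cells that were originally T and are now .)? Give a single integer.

Answer: 21

Derivation:
Step 1: +1 fires, +1 burnt (F count now 1)
Step 2: +3 fires, +1 burnt (F count now 3)
Step 3: +3 fires, +3 burnt (F count now 3)
Step 4: +4 fires, +3 burnt (F count now 4)
Step 5: +4 fires, +4 burnt (F count now 4)
Step 6: +4 fires, +4 burnt (F count now 4)
Step 7: +2 fires, +4 burnt (F count now 2)
Step 8: +0 fires, +2 burnt (F count now 0)
Fire out after step 8
Initially T: 22, now '.': 29
Total burnt (originally-T cells now '.'): 21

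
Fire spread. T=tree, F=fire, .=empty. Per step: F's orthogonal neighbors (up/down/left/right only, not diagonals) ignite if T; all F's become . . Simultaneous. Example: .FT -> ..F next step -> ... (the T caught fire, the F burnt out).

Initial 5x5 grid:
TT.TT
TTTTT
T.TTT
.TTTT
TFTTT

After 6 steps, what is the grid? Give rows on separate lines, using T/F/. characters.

Step 1: 3 trees catch fire, 1 burn out
  TT.TT
  TTTTT
  T.TTT
  .FTTT
  F.FTT
Step 2: 2 trees catch fire, 3 burn out
  TT.TT
  TTTTT
  T.TTT
  ..FTT
  ...FT
Step 3: 3 trees catch fire, 2 burn out
  TT.TT
  TTTTT
  T.FTT
  ...FT
  ....F
Step 4: 3 trees catch fire, 3 burn out
  TT.TT
  TTFTT
  T..FT
  ....F
  .....
Step 5: 3 trees catch fire, 3 burn out
  TT.TT
  TF.FT
  T...F
  .....
  .....
Step 6: 4 trees catch fire, 3 burn out
  TF.FT
  F...F
  T....
  .....
  .....

TF.FT
F...F
T....
.....
.....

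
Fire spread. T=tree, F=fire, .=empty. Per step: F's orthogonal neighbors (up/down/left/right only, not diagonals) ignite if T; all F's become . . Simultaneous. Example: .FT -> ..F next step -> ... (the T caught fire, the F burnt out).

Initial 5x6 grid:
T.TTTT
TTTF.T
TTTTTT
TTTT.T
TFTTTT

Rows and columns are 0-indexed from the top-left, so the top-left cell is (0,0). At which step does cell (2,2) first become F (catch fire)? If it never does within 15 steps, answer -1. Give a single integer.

Step 1: cell (2,2)='T' (+6 fires, +2 burnt)
Step 2: cell (2,2)='F' (+10 fires, +6 burnt)
  -> target ignites at step 2
Step 3: cell (2,2)='.' (+5 fires, +10 burnt)
Step 4: cell (2,2)='.' (+4 fires, +5 burnt)
Step 5: cell (2,2)='.' (+0 fires, +4 burnt)
  fire out at step 5

2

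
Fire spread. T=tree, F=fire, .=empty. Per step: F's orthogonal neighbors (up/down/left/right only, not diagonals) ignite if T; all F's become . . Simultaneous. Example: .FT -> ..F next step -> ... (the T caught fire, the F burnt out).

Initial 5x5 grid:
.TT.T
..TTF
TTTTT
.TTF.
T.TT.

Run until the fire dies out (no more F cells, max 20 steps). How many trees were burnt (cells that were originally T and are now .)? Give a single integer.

Step 1: +6 fires, +2 burnt (F count now 6)
Step 2: +4 fires, +6 burnt (F count now 4)
Step 3: +2 fires, +4 burnt (F count now 2)
Step 4: +2 fires, +2 burnt (F count now 2)
Step 5: +0 fires, +2 burnt (F count now 0)
Fire out after step 5
Initially T: 15, now '.': 24
Total burnt (originally-T cells now '.'): 14

Answer: 14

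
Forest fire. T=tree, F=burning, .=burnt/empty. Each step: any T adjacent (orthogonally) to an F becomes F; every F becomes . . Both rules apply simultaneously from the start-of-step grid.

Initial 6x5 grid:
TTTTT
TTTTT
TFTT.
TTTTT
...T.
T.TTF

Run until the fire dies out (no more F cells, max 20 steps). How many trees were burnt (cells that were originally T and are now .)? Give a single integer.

Step 1: +5 fires, +2 burnt (F count now 5)
Step 2: +8 fires, +5 burnt (F count now 8)
Step 3: +4 fires, +8 burnt (F count now 4)
Step 4: +3 fires, +4 burnt (F count now 3)
Step 5: +1 fires, +3 burnt (F count now 1)
Step 6: +0 fires, +1 burnt (F count now 0)
Fire out after step 6
Initially T: 22, now '.': 29
Total burnt (originally-T cells now '.'): 21

Answer: 21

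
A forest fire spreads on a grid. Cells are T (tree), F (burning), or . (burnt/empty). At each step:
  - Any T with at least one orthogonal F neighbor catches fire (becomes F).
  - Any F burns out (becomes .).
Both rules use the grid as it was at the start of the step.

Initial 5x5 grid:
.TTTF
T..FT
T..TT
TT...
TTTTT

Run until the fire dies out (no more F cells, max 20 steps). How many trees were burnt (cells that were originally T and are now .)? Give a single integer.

Step 1: +3 fires, +2 burnt (F count now 3)
Step 2: +2 fires, +3 burnt (F count now 2)
Step 3: +1 fires, +2 burnt (F count now 1)
Step 4: +0 fires, +1 burnt (F count now 0)
Fire out after step 4
Initially T: 15, now '.': 16
Total burnt (originally-T cells now '.'): 6

Answer: 6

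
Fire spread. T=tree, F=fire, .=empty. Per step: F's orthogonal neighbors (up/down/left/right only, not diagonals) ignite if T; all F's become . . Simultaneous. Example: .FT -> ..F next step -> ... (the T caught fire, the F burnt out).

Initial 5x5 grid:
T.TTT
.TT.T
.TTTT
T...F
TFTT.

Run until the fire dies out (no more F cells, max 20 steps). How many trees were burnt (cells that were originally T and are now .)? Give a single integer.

Step 1: +3 fires, +2 burnt (F count now 3)
Step 2: +4 fires, +3 burnt (F count now 4)
Step 3: +2 fires, +4 burnt (F count now 2)
Step 4: +3 fires, +2 burnt (F count now 3)
Step 5: +2 fires, +3 burnt (F count now 2)
Step 6: +0 fires, +2 burnt (F count now 0)
Fire out after step 6
Initially T: 15, now '.': 24
Total burnt (originally-T cells now '.'): 14

Answer: 14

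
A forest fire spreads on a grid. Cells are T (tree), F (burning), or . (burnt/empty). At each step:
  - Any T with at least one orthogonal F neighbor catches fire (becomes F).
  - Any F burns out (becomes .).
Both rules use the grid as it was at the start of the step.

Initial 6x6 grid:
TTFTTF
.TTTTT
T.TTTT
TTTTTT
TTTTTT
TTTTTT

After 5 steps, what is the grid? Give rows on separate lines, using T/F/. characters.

Step 1: 5 trees catch fire, 2 burn out
  TF.FF.
  .TFTTF
  T.TTTT
  TTTTTT
  TTTTTT
  TTTTTT
Step 2: 6 trees catch fire, 5 burn out
  F.....
  .F.FF.
  T.FTTF
  TTTTTT
  TTTTTT
  TTTTTT
Step 3: 4 trees catch fire, 6 burn out
  ......
  ......
  T..FF.
  TTFTTF
  TTTTTT
  TTTTTT
Step 4: 5 trees catch fire, 4 burn out
  ......
  ......
  T.....
  TF.FF.
  TTFTTF
  TTTTTT
Step 5: 6 trees catch fire, 5 burn out
  ......
  ......
  T.....
  F.....
  TF.FF.
  TTFTTF

......
......
T.....
F.....
TF.FF.
TTFTTF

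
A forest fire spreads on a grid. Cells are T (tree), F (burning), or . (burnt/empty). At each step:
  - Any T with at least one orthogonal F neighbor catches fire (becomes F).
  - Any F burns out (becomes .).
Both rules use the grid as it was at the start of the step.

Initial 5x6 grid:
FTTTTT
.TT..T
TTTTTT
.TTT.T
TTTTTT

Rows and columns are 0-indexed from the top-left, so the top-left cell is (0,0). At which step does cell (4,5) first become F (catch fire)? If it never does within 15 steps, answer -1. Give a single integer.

Step 1: cell (4,5)='T' (+1 fires, +1 burnt)
Step 2: cell (4,5)='T' (+2 fires, +1 burnt)
Step 3: cell (4,5)='T' (+3 fires, +2 burnt)
Step 4: cell (4,5)='T' (+4 fires, +3 burnt)
Step 5: cell (4,5)='T' (+4 fires, +4 burnt)
Step 6: cell (4,5)='T' (+5 fires, +4 burnt)
Step 7: cell (4,5)='T' (+2 fires, +5 burnt)
Step 8: cell (4,5)='T' (+2 fires, +2 burnt)
Step 9: cell (4,5)='F' (+1 fires, +2 burnt)
  -> target ignites at step 9
Step 10: cell (4,5)='.' (+0 fires, +1 burnt)
  fire out at step 10

9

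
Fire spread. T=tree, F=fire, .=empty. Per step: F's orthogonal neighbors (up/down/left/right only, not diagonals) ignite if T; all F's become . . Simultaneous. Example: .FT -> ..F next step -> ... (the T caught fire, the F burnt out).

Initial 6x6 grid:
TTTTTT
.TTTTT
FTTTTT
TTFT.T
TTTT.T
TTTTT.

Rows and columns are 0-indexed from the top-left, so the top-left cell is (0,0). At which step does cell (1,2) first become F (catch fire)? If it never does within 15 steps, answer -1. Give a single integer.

Step 1: cell (1,2)='T' (+6 fires, +2 burnt)
Step 2: cell (1,2)='F' (+7 fires, +6 burnt)
  -> target ignites at step 2
Step 3: cell (1,2)='.' (+7 fires, +7 burnt)
Step 4: cell (1,2)='.' (+5 fires, +7 burnt)
Step 5: cell (1,2)='.' (+3 fires, +5 burnt)
Step 6: cell (1,2)='.' (+2 fires, +3 burnt)
Step 7: cell (1,2)='.' (+0 fires, +2 burnt)
  fire out at step 7

2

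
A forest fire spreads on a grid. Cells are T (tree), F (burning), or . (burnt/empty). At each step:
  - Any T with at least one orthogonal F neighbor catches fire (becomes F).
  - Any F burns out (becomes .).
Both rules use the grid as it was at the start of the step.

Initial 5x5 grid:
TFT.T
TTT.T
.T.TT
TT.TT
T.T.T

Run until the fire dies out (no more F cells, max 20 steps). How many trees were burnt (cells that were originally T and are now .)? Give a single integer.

Answer: 9

Derivation:
Step 1: +3 fires, +1 burnt (F count now 3)
Step 2: +3 fires, +3 burnt (F count now 3)
Step 3: +1 fires, +3 burnt (F count now 1)
Step 4: +1 fires, +1 burnt (F count now 1)
Step 5: +1 fires, +1 burnt (F count now 1)
Step 6: +0 fires, +1 burnt (F count now 0)
Fire out after step 6
Initially T: 17, now '.': 17
Total burnt (originally-T cells now '.'): 9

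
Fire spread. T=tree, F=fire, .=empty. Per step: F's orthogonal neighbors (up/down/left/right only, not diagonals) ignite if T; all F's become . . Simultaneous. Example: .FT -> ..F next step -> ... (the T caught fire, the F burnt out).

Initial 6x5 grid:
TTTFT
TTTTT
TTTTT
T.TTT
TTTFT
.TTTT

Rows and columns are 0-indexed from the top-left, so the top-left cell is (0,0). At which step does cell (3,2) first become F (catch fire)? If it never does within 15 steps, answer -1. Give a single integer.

Step 1: cell (3,2)='T' (+7 fires, +2 burnt)
Step 2: cell (3,2)='F' (+9 fires, +7 burnt)
  -> target ignites at step 2
Step 3: cell (3,2)='.' (+6 fires, +9 burnt)
Step 4: cell (3,2)='.' (+3 fires, +6 burnt)
Step 5: cell (3,2)='.' (+1 fires, +3 burnt)
Step 6: cell (3,2)='.' (+0 fires, +1 burnt)
  fire out at step 6

2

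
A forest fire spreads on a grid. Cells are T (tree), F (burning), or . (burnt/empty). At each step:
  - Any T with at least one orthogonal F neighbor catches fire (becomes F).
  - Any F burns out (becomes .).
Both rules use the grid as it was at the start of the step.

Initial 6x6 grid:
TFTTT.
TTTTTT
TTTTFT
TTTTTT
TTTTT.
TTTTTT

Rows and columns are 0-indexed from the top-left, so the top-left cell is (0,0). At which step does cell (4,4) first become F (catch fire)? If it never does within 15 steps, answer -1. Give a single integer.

Step 1: cell (4,4)='T' (+7 fires, +2 burnt)
Step 2: cell (4,4)='F' (+11 fires, +7 burnt)
  -> target ignites at step 2
Step 3: cell (4,4)='.' (+5 fires, +11 burnt)
Step 4: cell (4,4)='.' (+5 fires, +5 burnt)
Step 5: cell (4,4)='.' (+3 fires, +5 burnt)
Step 6: cell (4,4)='.' (+1 fires, +3 burnt)
Step 7: cell (4,4)='.' (+0 fires, +1 burnt)
  fire out at step 7

2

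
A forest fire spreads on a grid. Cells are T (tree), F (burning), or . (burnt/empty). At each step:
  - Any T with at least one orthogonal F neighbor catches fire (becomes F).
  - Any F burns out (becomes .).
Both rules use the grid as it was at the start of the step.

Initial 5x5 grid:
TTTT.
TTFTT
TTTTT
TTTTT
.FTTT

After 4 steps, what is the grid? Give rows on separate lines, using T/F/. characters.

Step 1: 6 trees catch fire, 2 burn out
  TTFT.
  TF.FT
  TTFTT
  TFTTT
  ..FTT
Step 2: 9 trees catch fire, 6 burn out
  TF.F.
  F...F
  TF.FT
  F.FTT
  ...FT
Step 3: 5 trees catch fire, 9 burn out
  F....
  .....
  F...F
  ...FT
  ....F
Step 4: 1 trees catch fire, 5 burn out
  .....
  .....
  .....
  ....F
  .....

.....
.....
.....
....F
.....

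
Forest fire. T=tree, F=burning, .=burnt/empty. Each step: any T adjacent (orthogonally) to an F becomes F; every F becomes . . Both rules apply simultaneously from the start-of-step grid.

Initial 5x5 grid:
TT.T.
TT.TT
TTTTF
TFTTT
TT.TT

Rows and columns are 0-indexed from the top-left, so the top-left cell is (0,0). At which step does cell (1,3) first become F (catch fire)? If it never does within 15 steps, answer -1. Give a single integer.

Step 1: cell (1,3)='T' (+7 fires, +2 burnt)
Step 2: cell (1,3)='F' (+7 fires, +7 burnt)
  -> target ignites at step 2
Step 3: cell (1,3)='.' (+4 fires, +7 burnt)
Step 4: cell (1,3)='.' (+1 fires, +4 burnt)
Step 5: cell (1,3)='.' (+0 fires, +1 burnt)
  fire out at step 5

2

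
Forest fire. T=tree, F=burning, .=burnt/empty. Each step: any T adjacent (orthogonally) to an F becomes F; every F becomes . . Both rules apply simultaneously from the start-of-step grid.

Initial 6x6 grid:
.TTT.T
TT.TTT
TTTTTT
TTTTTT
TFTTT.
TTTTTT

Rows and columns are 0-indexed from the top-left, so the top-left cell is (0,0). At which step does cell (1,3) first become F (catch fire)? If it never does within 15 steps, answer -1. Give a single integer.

Step 1: cell (1,3)='T' (+4 fires, +1 burnt)
Step 2: cell (1,3)='T' (+6 fires, +4 burnt)
Step 3: cell (1,3)='T' (+6 fires, +6 burnt)
Step 4: cell (1,3)='T' (+5 fires, +6 burnt)
Step 5: cell (1,3)='F' (+5 fires, +5 burnt)
  -> target ignites at step 5
Step 6: cell (1,3)='.' (+3 fires, +5 burnt)
Step 7: cell (1,3)='.' (+1 fires, +3 burnt)
Step 8: cell (1,3)='.' (+1 fires, +1 burnt)
Step 9: cell (1,3)='.' (+0 fires, +1 burnt)
  fire out at step 9

5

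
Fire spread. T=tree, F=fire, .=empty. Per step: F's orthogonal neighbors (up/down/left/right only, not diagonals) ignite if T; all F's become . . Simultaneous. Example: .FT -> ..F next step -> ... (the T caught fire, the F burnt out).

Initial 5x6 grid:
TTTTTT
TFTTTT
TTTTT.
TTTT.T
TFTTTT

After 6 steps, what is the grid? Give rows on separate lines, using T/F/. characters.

Step 1: 7 trees catch fire, 2 burn out
  TFTTTT
  F.FTTT
  TFTTT.
  TFTT.T
  F.FTTT
Step 2: 8 trees catch fire, 7 burn out
  F.FTTT
  ...FTT
  F.FTT.
  F.FT.T
  ...FTT
Step 3: 5 trees catch fire, 8 burn out
  ...FTT
  ....FT
  ...FT.
  ...F.T
  ....FT
Step 4: 4 trees catch fire, 5 burn out
  ....FT
  .....F
  ....F.
  .....T
  .....F
Step 5: 2 trees catch fire, 4 burn out
  .....F
  ......
  ......
  .....F
  ......
Step 6: 0 trees catch fire, 2 burn out
  ......
  ......
  ......
  ......
  ......

......
......
......
......
......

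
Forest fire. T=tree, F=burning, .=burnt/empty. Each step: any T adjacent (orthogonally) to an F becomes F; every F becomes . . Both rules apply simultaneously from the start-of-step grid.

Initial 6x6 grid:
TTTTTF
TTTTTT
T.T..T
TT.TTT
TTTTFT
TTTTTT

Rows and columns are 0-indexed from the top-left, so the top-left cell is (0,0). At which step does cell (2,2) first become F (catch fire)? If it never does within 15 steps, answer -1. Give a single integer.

Step 1: cell (2,2)='T' (+6 fires, +2 burnt)
Step 2: cell (2,2)='T' (+8 fires, +6 burnt)
Step 3: cell (2,2)='T' (+4 fires, +8 burnt)
Step 4: cell (2,2)='T' (+5 fires, +4 burnt)
Step 5: cell (2,2)='F' (+5 fires, +5 burnt)
  -> target ignites at step 5
Step 6: cell (2,2)='.' (+2 fires, +5 burnt)
Step 7: cell (2,2)='.' (+0 fires, +2 burnt)
  fire out at step 7

5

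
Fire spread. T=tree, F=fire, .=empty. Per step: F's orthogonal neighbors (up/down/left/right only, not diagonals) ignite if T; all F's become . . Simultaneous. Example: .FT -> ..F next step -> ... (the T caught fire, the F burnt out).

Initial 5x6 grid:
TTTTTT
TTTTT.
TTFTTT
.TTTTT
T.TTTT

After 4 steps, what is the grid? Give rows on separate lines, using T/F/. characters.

Step 1: 4 trees catch fire, 1 burn out
  TTTTTT
  TTFTT.
  TF.FTT
  .TFTTT
  T.TTTT
Step 2: 8 trees catch fire, 4 burn out
  TTFTTT
  TF.FT.
  F...FT
  .F.FTT
  T.FTTT
Step 3: 7 trees catch fire, 8 burn out
  TF.FTT
  F...F.
  .....F
  ....FT
  T..FTT
Step 4: 4 trees catch fire, 7 burn out
  F...FT
  ......
  ......
  .....F
  T...FT

F...FT
......
......
.....F
T...FT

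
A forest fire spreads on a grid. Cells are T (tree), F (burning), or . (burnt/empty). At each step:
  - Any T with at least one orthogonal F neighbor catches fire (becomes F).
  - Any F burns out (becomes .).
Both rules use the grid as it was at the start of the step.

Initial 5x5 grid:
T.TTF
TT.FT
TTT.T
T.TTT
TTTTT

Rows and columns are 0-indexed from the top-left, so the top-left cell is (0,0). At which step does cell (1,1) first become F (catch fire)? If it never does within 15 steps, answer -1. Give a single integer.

Step 1: cell (1,1)='T' (+2 fires, +2 burnt)
Step 2: cell (1,1)='T' (+2 fires, +2 burnt)
Step 3: cell (1,1)='T' (+1 fires, +2 burnt)
Step 4: cell (1,1)='T' (+2 fires, +1 burnt)
Step 5: cell (1,1)='T' (+2 fires, +2 burnt)
Step 6: cell (1,1)='T' (+2 fires, +2 burnt)
Step 7: cell (1,1)='T' (+2 fires, +2 burnt)
Step 8: cell (1,1)='F' (+3 fires, +2 burnt)
  -> target ignites at step 8
Step 9: cell (1,1)='.' (+2 fires, +3 burnt)
Step 10: cell (1,1)='.' (+1 fires, +2 burnt)
Step 11: cell (1,1)='.' (+0 fires, +1 burnt)
  fire out at step 11

8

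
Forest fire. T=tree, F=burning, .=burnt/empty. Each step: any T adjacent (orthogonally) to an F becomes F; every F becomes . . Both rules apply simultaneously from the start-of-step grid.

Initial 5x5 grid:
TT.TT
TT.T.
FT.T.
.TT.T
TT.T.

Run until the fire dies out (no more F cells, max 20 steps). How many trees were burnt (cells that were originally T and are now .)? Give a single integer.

Step 1: +2 fires, +1 burnt (F count now 2)
Step 2: +3 fires, +2 burnt (F count now 3)
Step 3: +3 fires, +3 burnt (F count now 3)
Step 4: +1 fires, +3 burnt (F count now 1)
Step 5: +0 fires, +1 burnt (F count now 0)
Fire out after step 5
Initially T: 15, now '.': 19
Total burnt (originally-T cells now '.'): 9

Answer: 9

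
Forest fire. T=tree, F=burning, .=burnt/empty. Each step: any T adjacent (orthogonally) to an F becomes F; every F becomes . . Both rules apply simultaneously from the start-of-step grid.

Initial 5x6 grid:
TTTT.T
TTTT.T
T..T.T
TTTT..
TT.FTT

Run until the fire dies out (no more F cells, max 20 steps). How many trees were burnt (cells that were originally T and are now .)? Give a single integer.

Answer: 18

Derivation:
Step 1: +2 fires, +1 burnt (F count now 2)
Step 2: +3 fires, +2 burnt (F count now 3)
Step 3: +2 fires, +3 burnt (F count now 2)
Step 4: +4 fires, +2 burnt (F count now 4)
Step 5: +4 fires, +4 burnt (F count now 4)
Step 6: +2 fires, +4 burnt (F count now 2)
Step 7: +1 fires, +2 burnt (F count now 1)
Step 8: +0 fires, +1 burnt (F count now 0)
Fire out after step 8
Initially T: 21, now '.': 27
Total burnt (originally-T cells now '.'): 18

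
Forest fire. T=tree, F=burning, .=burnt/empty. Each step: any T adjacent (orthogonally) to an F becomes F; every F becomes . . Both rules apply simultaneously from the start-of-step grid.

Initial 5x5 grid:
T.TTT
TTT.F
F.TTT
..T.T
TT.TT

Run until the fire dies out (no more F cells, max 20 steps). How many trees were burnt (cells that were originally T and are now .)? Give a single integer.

Step 1: +3 fires, +2 burnt (F count now 3)
Step 2: +5 fires, +3 burnt (F count now 5)
Step 3: +4 fires, +5 burnt (F count now 4)
Step 4: +2 fires, +4 burnt (F count now 2)
Step 5: +0 fires, +2 burnt (F count now 0)
Fire out after step 5
Initially T: 16, now '.': 23
Total burnt (originally-T cells now '.'): 14

Answer: 14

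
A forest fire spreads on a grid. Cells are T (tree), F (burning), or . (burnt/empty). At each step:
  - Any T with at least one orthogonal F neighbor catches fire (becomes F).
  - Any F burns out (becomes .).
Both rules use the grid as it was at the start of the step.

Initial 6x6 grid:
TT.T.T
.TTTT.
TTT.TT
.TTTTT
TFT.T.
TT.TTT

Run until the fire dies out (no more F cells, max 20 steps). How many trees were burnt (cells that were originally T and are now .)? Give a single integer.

Step 1: +4 fires, +1 burnt (F count now 4)
Step 2: +3 fires, +4 burnt (F count now 3)
Step 3: +4 fires, +3 burnt (F count now 4)
Step 4: +3 fires, +4 burnt (F count now 3)
Step 5: +5 fires, +3 burnt (F count now 5)
Step 6: +4 fires, +5 burnt (F count now 4)
Step 7: +2 fires, +4 burnt (F count now 2)
Step 8: +0 fires, +2 burnt (F count now 0)
Fire out after step 8
Initially T: 26, now '.': 35
Total burnt (originally-T cells now '.'): 25

Answer: 25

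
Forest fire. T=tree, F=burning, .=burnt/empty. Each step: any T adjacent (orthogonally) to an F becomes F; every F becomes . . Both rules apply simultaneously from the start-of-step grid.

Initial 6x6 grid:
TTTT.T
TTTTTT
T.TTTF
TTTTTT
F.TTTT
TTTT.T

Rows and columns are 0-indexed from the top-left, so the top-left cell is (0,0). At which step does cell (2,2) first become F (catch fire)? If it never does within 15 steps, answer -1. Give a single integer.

Step 1: cell (2,2)='T' (+5 fires, +2 burnt)
Step 2: cell (2,2)='T' (+8 fires, +5 burnt)
Step 3: cell (2,2)='F' (+8 fires, +8 burnt)
  -> target ignites at step 3
Step 4: cell (2,2)='.' (+7 fires, +8 burnt)
Step 5: cell (2,2)='.' (+2 fires, +7 burnt)
Step 6: cell (2,2)='.' (+0 fires, +2 burnt)
  fire out at step 6

3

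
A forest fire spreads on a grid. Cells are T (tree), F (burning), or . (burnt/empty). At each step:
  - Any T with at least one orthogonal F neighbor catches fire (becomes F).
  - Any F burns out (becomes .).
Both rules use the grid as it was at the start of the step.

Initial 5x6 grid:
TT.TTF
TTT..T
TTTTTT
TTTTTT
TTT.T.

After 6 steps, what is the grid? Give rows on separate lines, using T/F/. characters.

Step 1: 2 trees catch fire, 1 burn out
  TT.TF.
  TTT..F
  TTTTTT
  TTTTTT
  TTT.T.
Step 2: 2 trees catch fire, 2 burn out
  TT.F..
  TTT...
  TTTTTF
  TTTTTT
  TTT.T.
Step 3: 2 trees catch fire, 2 burn out
  TT....
  TTT...
  TTTTF.
  TTTTTF
  TTT.T.
Step 4: 2 trees catch fire, 2 burn out
  TT....
  TTT...
  TTTF..
  TTTTF.
  TTT.T.
Step 5: 3 trees catch fire, 2 burn out
  TT....
  TTT...
  TTF...
  TTTF..
  TTT.F.
Step 6: 3 trees catch fire, 3 burn out
  TT....
  TTF...
  TF....
  TTF...
  TTT...

TT....
TTF...
TF....
TTF...
TTT...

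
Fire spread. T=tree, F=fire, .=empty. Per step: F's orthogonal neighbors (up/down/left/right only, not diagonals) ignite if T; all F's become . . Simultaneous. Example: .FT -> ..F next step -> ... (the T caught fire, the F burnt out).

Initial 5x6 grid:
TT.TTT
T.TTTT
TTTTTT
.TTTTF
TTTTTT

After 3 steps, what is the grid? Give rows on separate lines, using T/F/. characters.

Step 1: 3 trees catch fire, 1 burn out
  TT.TTT
  T.TTTT
  TTTTTF
  .TTTF.
  TTTTTF
Step 2: 4 trees catch fire, 3 burn out
  TT.TTT
  T.TTTF
  TTTTF.
  .TTF..
  TTTTF.
Step 3: 5 trees catch fire, 4 burn out
  TT.TTF
  T.TTF.
  TTTF..
  .TF...
  TTTF..

TT.TTF
T.TTF.
TTTF..
.TF...
TTTF..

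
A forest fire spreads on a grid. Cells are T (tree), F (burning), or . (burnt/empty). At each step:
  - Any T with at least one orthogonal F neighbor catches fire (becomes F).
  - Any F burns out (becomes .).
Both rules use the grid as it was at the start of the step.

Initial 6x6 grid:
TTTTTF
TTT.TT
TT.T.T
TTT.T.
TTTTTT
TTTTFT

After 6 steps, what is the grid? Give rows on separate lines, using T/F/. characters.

Step 1: 5 trees catch fire, 2 burn out
  TTTTF.
  TTT.TF
  TT.T.T
  TTT.T.
  TTTTFT
  TTTF.F
Step 2: 7 trees catch fire, 5 burn out
  TTTF..
  TTT.F.
  TT.T.F
  TTT.F.
  TTTF.F
  TTF...
Step 3: 3 trees catch fire, 7 burn out
  TTF...
  TTT...
  TT.T..
  TTT...
  TTF...
  TF....
Step 4: 5 trees catch fire, 3 burn out
  TF....
  TTF...
  TT.T..
  TTF...
  TF....
  F.....
Step 5: 4 trees catch fire, 5 burn out
  F.....
  TF....
  TT.T..
  TF....
  F.....
  ......
Step 6: 3 trees catch fire, 4 burn out
  ......
  F.....
  TF.T..
  F.....
  ......
  ......

......
F.....
TF.T..
F.....
......
......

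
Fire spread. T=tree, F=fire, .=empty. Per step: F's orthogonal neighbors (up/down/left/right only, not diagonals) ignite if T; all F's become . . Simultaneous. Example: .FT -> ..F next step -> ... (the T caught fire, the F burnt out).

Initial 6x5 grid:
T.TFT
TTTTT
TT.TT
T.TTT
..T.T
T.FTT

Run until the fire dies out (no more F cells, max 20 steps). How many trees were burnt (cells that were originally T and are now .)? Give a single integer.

Step 1: +5 fires, +2 burnt (F count now 5)
Step 2: +5 fires, +5 burnt (F count now 5)
Step 3: +4 fires, +5 burnt (F count now 4)
Step 4: +3 fires, +4 burnt (F count now 3)
Step 5: +2 fires, +3 burnt (F count now 2)
Step 6: +1 fires, +2 burnt (F count now 1)
Step 7: +0 fires, +1 burnt (F count now 0)
Fire out after step 7
Initially T: 21, now '.': 29
Total burnt (originally-T cells now '.'): 20

Answer: 20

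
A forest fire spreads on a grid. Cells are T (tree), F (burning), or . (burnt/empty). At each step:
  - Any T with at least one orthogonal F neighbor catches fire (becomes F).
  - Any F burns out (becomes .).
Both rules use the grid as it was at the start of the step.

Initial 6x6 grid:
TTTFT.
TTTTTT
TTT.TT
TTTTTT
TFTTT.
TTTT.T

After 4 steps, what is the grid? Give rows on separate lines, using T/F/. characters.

Step 1: 7 trees catch fire, 2 burn out
  TTF.F.
  TTTFTT
  TTT.TT
  TFTTTT
  F.FTT.
  TFTT.T
Step 2: 9 trees catch fire, 7 burn out
  TF....
  TTF.FT
  TFT.TT
  F.FTTT
  ...FT.
  F.FT.T
Step 3: 9 trees catch fire, 9 burn out
  F.....
  TF...F
  F.F.FT
  ...FTT
  ....F.
  ...F.T
Step 4: 3 trees catch fire, 9 burn out
  ......
  F.....
  .....F
  ....FT
  ......
  .....T

......
F.....
.....F
....FT
......
.....T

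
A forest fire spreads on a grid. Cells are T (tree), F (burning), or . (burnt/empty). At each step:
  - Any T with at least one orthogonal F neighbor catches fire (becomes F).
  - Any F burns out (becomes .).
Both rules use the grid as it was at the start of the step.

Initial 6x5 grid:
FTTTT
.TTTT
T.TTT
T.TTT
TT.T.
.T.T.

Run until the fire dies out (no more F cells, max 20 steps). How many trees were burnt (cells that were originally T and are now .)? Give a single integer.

Step 1: +1 fires, +1 burnt (F count now 1)
Step 2: +2 fires, +1 burnt (F count now 2)
Step 3: +2 fires, +2 burnt (F count now 2)
Step 4: +3 fires, +2 burnt (F count now 3)
Step 5: +3 fires, +3 burnt (F count now 3)
Step 6: +2 fires, +3 burnt (F count now 2)
Step 7: +2 fires, +2 burnt (F count now 2)
Step 8: +1 fires, +2 burnt (F count now 1)
Step 9: +0 fires, +1 burnt (F count now 0)
Fire out after step 9
Initially T: 21, now '.': 25
Total burnt (originally-T cells now '.'): 16

Answer: 16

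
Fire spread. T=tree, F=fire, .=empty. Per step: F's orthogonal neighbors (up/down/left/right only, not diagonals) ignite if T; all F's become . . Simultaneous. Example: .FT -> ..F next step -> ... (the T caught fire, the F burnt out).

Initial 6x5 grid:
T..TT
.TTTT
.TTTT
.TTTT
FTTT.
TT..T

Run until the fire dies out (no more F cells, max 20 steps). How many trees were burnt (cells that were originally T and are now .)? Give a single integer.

Answer: 19

Derivation:
Step 1: +2 fires, +1 burnt (F count now 2)
Step 2: +3 fires, +2 burnt (F count now 3)
Step 3: +3 fires, +3 burnt (F count now 3)
Step 4: +3 fires, +3 burnt (F count now 3)
Step 5: +3 fires, +3 burnt (F count now 3)
Step 6: +2 fires, +3 burnt (F count now 2)
Step 7: +2 fires, +2 burnt (F count now 2)
Step 8: +1 fires, +2 burnt (F count now 1)
Step 9: +0 fires, +1 burnt (F count now 0)
Fire out after step 9
Initially T: 21, now '.': 28
Total burnt (originally-T cells now '.'): 19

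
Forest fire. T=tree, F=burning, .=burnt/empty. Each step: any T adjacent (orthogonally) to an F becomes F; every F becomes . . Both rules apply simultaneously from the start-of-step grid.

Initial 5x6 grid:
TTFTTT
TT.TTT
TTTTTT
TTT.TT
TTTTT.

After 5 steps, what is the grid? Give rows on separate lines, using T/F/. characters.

Step 1: 2 trees catch fire, 1 burn out
  TF.FTT
  TT.TTT
  TTTTTT
  TTT.TT
  TTTTT.
Step 2: 4 trees catch fire, 2 burn out
  F...FT
  TF.FTT
  TTTTTT
  TTT.TT
  TTTTT.
Step 3: 5 trees catch fire, 4 burn out
  .....F
  F...FT
  TFTFTT
  TTT.TT
  TTTTT.
Step 4: 5 trees catch fire, 5 burn out
  ......
  .....F
  F.F.FT
  TFT.TT
  TTTTT.
Step 5: 5 trees catch fire, 5 burn out
  ......
  ......
  .....F
  F.F.FT
  TFTTT.

......
......
.....F
F.F.FT
TFTTT.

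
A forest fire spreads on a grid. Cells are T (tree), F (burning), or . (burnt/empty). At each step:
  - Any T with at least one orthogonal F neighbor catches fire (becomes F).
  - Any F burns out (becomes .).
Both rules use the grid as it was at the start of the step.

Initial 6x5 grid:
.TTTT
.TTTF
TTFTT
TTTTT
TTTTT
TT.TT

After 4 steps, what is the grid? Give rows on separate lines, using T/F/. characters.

Step 1: 7 trees catch fire, 2 burn out
  .TTTF
  .TFF.
  TF.FF
  TTFTT
  TTTTT
  TT.TT
Step 2: 8 trees catch fire, 7 burn out
  .TFF.
  .F...
  F....
  TF.FF
  TTFTT
  TT.TT
Step 3: 5 trees catch fire, 8 burn out
  .F...
  .....
  .....
  F....
  TF.FF
  TT.TT
Step 4: 4 trees catch fire, 5 burn out
  .....
  .....
  .....
  .....
  F....
  TF.FF

.....
.....
.....
.....
F....
TF.FF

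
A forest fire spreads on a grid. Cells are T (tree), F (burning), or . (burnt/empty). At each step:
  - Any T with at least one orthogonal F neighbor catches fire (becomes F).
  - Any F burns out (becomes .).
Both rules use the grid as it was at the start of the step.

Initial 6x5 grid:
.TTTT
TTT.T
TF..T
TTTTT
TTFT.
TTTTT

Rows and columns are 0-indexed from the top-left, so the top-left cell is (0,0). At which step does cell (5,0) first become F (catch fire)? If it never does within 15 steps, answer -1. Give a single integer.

Step 1: cell (5,0)='T' (+7 fires, +2 burnt)
Step 2: cell (5,0)='T' (+8 fires, +7 burnt)
Step 3: cell (5,0)='F' (+4 fires, +8 burnt)
  -> target ignites at step 3
Step 4: cell (5,0)='.' (+2 fires, +4 burnt)
Step 5: cell (5,0)='.' (+2 fires, +2 burnt)
Step 6: cell (5,0)='.' (+0 fires, +2 burnt)
  fire out at step 6

3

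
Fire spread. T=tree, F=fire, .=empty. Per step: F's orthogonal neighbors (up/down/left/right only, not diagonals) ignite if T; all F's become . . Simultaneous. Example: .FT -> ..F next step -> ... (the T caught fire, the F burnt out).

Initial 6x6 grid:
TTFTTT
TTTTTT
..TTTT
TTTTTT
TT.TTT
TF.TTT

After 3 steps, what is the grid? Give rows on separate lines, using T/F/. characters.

Step 1: 5 trees catch fire, 2 burn out
  TF.FTT
  TTFTTT
  ..TTTT
  TTTTTT
  TF.TTT
  F..TTT
Step 2: 7 trees catch fire, 5 burn out
  F...FT
  TF.FTT
  ..FTTT
  TFTTTT
  F..TTT
  ...TTT
Step 3: 6 trees catch fire, 7 burn out
  .....F
  F...FT
  ...FTT
  F.FTTT
  ...TTT
  ...TTT

.....F
F...FT
...FTT
F.FTTT
...TTT
...TTT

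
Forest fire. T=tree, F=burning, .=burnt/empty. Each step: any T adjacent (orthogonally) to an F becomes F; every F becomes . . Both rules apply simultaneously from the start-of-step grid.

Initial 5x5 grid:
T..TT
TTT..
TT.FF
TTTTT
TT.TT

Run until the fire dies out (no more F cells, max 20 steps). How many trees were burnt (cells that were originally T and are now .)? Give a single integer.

Step 1: +2 fires, +2 burnt (F count now 2)
Step 2: +3 fires, +2 burnt (F count now 3)
Step 3: +1 fires, +3 burnt (F count now 1)
Step 4: +3 fires, +1 burnt (F count now 3)
Step 5: +3 fires, +3 burnt (F count now 3)
Step 6: +2 fires, +3 burnt (F count now 2)
Step 7: +1 fires, +2 burnt (F count now 1)
Step 8: +0 fires, +1 burnt (F count now 0)
Fire out after step 8
Initially T: 17, now '.': 23
Total burnt (originally-T cells now '.'): 15

Answer: 15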